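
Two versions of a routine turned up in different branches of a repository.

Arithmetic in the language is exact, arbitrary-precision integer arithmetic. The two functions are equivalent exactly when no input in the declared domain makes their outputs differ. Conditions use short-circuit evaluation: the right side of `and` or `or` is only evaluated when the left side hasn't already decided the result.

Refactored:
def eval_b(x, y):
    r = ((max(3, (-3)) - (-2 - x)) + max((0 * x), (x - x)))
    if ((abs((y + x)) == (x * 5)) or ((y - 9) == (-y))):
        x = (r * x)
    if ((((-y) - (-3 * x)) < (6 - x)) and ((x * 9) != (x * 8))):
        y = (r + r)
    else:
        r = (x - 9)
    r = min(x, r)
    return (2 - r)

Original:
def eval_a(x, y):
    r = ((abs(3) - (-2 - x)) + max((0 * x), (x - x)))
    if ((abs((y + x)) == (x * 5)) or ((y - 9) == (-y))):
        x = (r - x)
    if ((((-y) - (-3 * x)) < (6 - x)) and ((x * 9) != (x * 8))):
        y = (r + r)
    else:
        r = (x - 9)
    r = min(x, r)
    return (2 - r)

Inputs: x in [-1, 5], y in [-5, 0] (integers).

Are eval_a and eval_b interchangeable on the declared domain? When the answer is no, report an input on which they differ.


These are not equivalent — on x=0, y=0 the outputs split (6 vs 11).
eval_a: r=5, then ((abs((y + x)) == (x * 5)) or ((y - 9) == (-y))) is true, then x=5, then ((((-y) - (-3 * x)) < (6 - x)) and ((x * 9) != (x * 8))) is false, then r=-4, then r=-4, then returns 6
eval_b: r=5, then ((abs((y + x)) == (x * 5)) or ((y - 9) == (-y))) is true, then x=0, then ((((-y) - (-3 * x)) < (6 - x)) and ((x * 9) != (x * 8))) is false, then r=-9, then r=-9, then returns 11
verdict: not equivalent; witness: x=0, y=0


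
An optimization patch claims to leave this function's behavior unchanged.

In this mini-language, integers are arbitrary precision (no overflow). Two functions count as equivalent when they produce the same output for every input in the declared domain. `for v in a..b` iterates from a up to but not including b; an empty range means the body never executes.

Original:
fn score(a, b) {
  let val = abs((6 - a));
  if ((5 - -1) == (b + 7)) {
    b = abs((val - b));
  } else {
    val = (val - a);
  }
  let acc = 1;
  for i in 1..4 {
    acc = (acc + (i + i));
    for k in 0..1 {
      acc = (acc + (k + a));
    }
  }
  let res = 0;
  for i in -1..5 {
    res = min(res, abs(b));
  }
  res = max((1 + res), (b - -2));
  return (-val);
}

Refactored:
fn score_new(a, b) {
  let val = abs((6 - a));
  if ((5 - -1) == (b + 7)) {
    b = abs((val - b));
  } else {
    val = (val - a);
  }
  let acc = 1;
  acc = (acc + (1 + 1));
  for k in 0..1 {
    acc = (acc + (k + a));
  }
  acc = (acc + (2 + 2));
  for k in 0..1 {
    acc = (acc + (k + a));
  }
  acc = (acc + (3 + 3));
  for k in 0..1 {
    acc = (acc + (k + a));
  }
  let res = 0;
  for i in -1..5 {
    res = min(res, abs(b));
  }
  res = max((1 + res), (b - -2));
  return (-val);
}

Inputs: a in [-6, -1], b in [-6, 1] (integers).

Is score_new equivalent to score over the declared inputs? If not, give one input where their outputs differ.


Comparing the listings, the differences include: statement counts differ, arithmetic usage differs, loop structure differs, constant usage differs.
As a probe, take a=-4, b=-1: score runs val := 10 | ((5 - -1) == (b + 7)): true | b := 11 | acc := 1 | iter i=1: | acc := 3 | iter k=0: | acc := -1 | iter i=2: | acc := 3 | iter k=0: | acc := -1 | iter i=3: | acc := 5 | iter k=0: | acc := 1 | res := 0 | iter i=-1: | res := 0 | iter i=0: | res := 0 | iter i=1: | res := 0 | iter i=2: | res := 0 | iter i=3: | res := 0 | iter i=4: | res := 0 | res := 13 | result -10; score_new runs val := 10 | ((5 - -1) == (b + 7)): true | b := 11 | acc := 1 | acc := 3 | iter k=0: | acc := -1 | acc := 3 | iter k=0: | acc := -1 | acc := 5 | iter k=0: | acc := 1 | res := 0 | iter i=-1: | res := 0 | iter i=0: | res := 0 | iter i=1: | res := 0 | iter i=2: | res := 0 | iter i=3: | res := 0 | iter i=4: | res := 0 | res := 13 | result -10; both end at -10.
Checked all 48 inputs in the declared domain: the outputs agree on every one.
verdict: equivalent


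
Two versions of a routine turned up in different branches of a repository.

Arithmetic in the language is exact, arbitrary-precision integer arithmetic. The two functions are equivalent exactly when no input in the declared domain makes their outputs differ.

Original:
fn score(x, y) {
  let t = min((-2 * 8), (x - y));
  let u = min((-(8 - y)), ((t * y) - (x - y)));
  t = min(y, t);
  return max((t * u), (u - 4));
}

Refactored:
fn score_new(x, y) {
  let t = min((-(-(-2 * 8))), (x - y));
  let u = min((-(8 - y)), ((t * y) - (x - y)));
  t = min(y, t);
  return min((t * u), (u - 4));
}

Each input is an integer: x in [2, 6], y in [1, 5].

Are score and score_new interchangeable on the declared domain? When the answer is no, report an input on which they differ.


The rewrite breaks on x=2, y=1, where the results are 272 and -21.
score: t=-16, then u=-17, then t=-16, then returns 272
score_new: t=-16, then u=-17, then t=-16, then returns -21
verdict: not equivalent; witness: x=2, y=1


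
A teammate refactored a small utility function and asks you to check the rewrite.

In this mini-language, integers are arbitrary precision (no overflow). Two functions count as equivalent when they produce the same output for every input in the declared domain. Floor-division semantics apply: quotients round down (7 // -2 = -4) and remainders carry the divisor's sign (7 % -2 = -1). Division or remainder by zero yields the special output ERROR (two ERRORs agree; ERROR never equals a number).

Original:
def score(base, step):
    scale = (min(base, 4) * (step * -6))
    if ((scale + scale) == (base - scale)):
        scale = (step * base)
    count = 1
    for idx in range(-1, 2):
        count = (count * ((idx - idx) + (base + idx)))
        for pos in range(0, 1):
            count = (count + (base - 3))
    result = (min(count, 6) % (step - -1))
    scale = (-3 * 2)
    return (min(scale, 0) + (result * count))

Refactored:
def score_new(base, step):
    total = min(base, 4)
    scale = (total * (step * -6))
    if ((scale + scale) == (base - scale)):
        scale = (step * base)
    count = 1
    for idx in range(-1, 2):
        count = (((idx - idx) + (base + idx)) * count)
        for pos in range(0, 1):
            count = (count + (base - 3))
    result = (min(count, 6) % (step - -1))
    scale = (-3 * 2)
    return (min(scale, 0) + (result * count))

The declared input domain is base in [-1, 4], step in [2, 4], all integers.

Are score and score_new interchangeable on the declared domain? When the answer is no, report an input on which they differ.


Differences: statement counts differ, plus local variable names differ — yet all 18 inputs agree.
verdict: equivalent


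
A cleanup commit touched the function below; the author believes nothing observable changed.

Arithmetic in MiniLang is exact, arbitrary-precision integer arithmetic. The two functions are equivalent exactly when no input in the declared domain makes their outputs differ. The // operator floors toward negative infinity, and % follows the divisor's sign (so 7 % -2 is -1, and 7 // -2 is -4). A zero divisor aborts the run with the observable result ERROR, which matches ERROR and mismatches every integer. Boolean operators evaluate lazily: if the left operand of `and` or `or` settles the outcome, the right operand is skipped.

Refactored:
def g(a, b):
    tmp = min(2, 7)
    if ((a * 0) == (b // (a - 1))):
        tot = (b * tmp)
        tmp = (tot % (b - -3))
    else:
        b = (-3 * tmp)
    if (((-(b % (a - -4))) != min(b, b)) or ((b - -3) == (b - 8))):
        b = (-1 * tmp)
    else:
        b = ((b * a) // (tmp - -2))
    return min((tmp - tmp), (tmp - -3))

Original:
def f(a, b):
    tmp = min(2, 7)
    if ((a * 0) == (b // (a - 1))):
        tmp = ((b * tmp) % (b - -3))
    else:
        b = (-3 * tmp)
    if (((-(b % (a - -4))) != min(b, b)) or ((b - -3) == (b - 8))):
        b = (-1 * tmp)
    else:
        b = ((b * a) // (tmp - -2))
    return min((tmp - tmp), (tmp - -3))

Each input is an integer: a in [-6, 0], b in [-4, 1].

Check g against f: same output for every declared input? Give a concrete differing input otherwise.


Comparing the listings, the differences include: local variable names differ; statement counts differ.
Spot check at a=-2, b=-2 — f: tmp := 2 | ((a * 0) == (b // (a - 1))): true | tmp := 0 | (((-(b % (a - -4))) != min(b, b)) or ((b - -3) == (b - 8))): true | b := 0 | result 0. g: tmp := 2 | ((a * 0) == (b // (a - 1))): true | tot := -4 | tmp := 0 | (((-(b % (a - -4))) != min(b, b)) or ((b - -3) == (b - 8))): true | b := 0 | result 0. Both give 0.
Across all 42 domain points the two functions coincide.
verdict: equivalent


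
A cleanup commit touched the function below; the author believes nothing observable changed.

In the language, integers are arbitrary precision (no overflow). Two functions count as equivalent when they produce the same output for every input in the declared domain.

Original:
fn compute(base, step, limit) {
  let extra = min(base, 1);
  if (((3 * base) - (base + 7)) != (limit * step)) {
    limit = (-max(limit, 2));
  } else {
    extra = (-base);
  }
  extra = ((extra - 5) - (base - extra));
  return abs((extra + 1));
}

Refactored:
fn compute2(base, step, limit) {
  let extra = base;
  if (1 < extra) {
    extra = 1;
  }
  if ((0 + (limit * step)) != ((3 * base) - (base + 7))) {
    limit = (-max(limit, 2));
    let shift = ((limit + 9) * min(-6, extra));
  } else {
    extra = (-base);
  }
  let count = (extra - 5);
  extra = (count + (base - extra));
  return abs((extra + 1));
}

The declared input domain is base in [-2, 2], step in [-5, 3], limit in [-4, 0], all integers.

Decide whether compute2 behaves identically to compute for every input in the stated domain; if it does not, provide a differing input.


base=-1, step=3, limit=-3 yields 1 from compute but 5 from compute2.
verdict: not equivalent; witness: base=-1, step=3, limit=-3


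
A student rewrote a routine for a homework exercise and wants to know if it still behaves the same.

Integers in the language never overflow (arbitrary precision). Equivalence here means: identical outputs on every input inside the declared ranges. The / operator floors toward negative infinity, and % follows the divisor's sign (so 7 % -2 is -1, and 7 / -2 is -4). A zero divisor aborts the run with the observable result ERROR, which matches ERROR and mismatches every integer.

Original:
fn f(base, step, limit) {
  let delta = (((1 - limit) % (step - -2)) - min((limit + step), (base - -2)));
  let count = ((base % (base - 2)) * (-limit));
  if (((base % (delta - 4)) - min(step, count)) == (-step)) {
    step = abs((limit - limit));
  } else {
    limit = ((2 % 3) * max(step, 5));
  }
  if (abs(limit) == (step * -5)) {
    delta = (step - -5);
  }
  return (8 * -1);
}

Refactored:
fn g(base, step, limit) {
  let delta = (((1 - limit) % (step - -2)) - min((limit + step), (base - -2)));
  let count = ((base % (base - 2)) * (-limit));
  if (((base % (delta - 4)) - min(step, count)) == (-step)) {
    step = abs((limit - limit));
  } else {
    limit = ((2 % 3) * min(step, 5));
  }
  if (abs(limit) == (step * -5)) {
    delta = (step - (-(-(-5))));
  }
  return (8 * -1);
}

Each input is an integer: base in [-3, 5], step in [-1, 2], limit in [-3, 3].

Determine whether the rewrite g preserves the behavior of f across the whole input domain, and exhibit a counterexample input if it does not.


The one real change (`max(step, 5)` became `min(step, 5)`) has no effect anywhere in the declared ranges.
Spot check at base=0, step=1, limit=-1 — f: delta := 2 | count := 0 | (((base % (delta - 4)) - min(step, count)) == (-step)): false | limit := 10 | (abs(limit) == (step * -5)): false | result -8. g: delta := 2 | count := 0 | (((base % (delta - 4)) - min(step, count)) == (-step)): false | limit := 2 | (abs(limit) == (step * -5)): false | result -8. Both give -8.
Across all 252 domain points the two functions coincide.
verdict: equivalent


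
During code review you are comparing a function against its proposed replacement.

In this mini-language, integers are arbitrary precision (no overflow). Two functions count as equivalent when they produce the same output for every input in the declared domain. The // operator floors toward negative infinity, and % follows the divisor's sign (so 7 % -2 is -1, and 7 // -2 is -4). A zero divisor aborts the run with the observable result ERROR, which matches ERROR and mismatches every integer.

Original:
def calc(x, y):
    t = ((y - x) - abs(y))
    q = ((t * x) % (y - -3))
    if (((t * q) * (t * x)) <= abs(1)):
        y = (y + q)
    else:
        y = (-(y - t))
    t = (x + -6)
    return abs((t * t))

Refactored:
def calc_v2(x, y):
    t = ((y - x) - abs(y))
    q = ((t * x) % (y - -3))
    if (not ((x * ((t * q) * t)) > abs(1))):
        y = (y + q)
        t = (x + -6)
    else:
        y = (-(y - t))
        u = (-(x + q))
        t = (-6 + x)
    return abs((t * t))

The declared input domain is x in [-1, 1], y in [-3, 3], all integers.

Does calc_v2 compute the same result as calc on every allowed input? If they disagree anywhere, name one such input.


Although statement counts differ, plus comparison usage differs, plus boolean connective usage differs, plus arithmetic usage differs, plus local variable names differ, plus constant usage differs, 21/21 inputs agree.
verdict: equivalent


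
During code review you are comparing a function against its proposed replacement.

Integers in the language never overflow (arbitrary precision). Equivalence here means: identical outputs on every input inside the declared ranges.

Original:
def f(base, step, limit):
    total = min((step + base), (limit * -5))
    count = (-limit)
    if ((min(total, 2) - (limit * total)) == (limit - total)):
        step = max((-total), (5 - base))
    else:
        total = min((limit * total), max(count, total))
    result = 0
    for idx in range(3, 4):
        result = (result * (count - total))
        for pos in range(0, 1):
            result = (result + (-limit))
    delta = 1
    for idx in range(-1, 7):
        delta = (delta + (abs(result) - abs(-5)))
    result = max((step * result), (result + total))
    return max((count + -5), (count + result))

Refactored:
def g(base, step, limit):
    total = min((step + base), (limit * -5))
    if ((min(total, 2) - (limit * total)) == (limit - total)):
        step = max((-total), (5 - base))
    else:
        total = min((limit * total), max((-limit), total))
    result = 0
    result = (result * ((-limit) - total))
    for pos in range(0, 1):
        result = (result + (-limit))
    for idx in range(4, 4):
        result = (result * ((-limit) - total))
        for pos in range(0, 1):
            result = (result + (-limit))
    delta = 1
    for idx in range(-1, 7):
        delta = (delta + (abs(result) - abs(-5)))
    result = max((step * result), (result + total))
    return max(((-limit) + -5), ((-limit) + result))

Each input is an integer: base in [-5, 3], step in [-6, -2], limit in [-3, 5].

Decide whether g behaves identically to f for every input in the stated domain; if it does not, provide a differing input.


This is a faithful refactor — local variable names differ; statement counts differ; arithmetic usage differs; loop structure differs, but the computed results match everywhere.
Spot check at base=1, step=-4, limit=5 — f: total=-25, then count=-5, then ((min(total, 2) - (limit * total)) == (limit - total)) is false, then total=-125, then result=0, then (idx=3), then result=0, then (pos=0), then result=-5, then delta=1, then (idx=-1), then delta=1, then (idx=0), then delta=1, then (idx=1), then delta=1, then (idx=2), then delta=1, then (idx=3), then delta=1, then (idx=4), then delta=1, then (idx=5), then delta=1, then (idx=6), then delta=1, then result=20, then returns 15. g: total=-25, then ((min(total, 2) - (limit * total)) == (limit - total)) is false, then total=-125, then result=0, then result=0, then (pos=0), then result=-5, then the loop over idx runs zero times, then delta=1, then (idx=-1), then delta=1, then (idx=0), then delta=1, then (idx=1), then delta=1, then (idx=2), then delta=1, then (idx=3), then delta=1, then (idx=4), then delta=1, then (idx=5), then delta=1, then (idx=6), then delta=1, then result=20, then returns 15. Both give 15.
Sweeping the whole domain (405 inputs) finds no disagreement.
verdict: equivalent


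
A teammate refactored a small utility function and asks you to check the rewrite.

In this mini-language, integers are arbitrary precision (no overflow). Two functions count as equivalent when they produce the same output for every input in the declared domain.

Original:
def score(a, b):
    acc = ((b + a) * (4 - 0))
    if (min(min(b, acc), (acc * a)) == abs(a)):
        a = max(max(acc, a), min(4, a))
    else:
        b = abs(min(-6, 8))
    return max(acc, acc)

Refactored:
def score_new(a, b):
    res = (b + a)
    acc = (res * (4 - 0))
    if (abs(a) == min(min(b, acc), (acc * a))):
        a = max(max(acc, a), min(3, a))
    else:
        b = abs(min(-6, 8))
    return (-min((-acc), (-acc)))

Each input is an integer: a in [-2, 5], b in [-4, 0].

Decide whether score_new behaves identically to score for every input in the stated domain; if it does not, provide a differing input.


The suspicious edit (`4` became `3`) never changes the result for any input inside the declared domain; all 40 inputs agree.
verdict: equivalent


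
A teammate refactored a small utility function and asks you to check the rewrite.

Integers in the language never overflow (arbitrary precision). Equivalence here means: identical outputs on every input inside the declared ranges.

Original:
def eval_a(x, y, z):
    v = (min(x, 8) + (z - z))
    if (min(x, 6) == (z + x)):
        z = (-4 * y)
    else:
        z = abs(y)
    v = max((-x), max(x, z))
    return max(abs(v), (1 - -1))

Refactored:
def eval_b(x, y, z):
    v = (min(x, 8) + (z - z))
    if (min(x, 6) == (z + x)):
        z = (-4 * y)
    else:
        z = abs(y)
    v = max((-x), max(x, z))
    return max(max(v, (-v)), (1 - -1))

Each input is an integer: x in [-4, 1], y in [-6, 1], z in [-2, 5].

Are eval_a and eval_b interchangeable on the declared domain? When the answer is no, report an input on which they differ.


Reading the diff, among the changes: min/max/abs usage differs.
One worked example (x=-2, y=-4, z=5) — eval_a: v=-2, then (min(x, 6) == (z + x)) is false, then z=4, then v=4, then returns 4; eval_b: v=-2, then (min(x, 6) == (z + x)) is false, then z=4, then v=4, then returns 4; agreement on 4.
Every one of the 384 inputs gives matching results.
verdict: equivalent


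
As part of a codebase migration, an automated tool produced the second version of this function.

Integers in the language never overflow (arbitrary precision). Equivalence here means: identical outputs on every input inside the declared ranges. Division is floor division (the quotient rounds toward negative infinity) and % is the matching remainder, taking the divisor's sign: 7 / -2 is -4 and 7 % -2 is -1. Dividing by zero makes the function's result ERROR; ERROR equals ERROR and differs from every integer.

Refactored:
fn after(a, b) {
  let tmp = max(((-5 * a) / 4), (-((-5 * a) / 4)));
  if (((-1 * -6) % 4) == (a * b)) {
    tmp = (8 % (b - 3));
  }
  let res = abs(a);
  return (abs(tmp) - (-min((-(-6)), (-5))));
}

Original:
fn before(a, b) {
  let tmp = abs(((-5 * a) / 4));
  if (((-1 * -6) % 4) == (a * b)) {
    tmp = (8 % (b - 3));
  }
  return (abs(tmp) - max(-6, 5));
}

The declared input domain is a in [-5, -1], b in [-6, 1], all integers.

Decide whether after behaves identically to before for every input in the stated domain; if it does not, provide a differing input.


Although arithmetic usage differs, and statement counts differ, and constant usage differs, and min/max/abs usage differs, and local variable names differ, 40/40 inputs agree.
verdict: equivalent


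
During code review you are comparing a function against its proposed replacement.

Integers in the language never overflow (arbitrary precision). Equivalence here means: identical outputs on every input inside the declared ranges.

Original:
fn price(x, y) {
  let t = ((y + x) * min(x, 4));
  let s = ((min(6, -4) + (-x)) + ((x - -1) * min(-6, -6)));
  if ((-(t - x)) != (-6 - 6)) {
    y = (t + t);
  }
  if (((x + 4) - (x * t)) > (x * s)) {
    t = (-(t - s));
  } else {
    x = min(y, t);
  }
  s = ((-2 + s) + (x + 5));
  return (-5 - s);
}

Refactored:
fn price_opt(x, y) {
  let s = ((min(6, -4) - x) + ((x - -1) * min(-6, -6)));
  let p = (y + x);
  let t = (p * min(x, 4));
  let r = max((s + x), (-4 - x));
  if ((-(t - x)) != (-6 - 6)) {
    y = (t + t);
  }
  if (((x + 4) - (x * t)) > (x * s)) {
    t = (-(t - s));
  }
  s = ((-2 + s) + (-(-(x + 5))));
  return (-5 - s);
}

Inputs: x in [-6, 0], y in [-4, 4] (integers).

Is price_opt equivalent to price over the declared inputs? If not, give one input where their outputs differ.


Evaluate both at x=-1, y=1.
price: t = 0; s = -3; ((-(t - x)) != (-6 - 6)) -> true; y = 0; (((x + 4) - (x * t)) > (x * s)) -> false; x = 0; s = 0; return -5
price_opt: s = -3; p = 0; t = 0; r = -3; ((-(t - x)) != (-6 - 6)) -> true; y = 0; (((x + 4) - (x * t)) > (x * s)) -> false; s = -1; return -4
-5 != -4, so the rewrite changes behavior.
verdict: not equivalent; witness: x=-1, y=1


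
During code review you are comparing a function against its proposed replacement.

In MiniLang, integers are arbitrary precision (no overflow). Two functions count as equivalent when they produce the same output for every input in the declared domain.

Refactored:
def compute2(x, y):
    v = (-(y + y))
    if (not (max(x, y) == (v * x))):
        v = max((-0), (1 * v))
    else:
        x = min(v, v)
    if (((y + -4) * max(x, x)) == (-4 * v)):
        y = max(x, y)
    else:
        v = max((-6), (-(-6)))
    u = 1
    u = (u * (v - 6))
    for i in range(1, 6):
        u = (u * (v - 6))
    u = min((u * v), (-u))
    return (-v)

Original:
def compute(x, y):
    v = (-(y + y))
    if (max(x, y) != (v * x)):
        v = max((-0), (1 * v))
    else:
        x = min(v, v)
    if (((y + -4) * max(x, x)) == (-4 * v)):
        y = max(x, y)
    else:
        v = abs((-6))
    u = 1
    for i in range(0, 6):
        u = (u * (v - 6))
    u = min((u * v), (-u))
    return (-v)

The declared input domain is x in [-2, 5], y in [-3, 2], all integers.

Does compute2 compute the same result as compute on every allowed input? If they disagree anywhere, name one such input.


The two versions differ — the changes include statement counts differ; arithmetic usage differs; min/max/abs usage differs; comparison usage differs; loop structure differs; boolean connective usage differs; constant usage differs.
One worked example (x=-2, y=-2) — compute: v := 4 | (max(x, y) != (v * x)): true | v := 4 | (((y + -4) * max(x, x)) == (-4 * v)): false | v := 6 | u := 1 | iter i=0: | u := 0 | iter i=1: | u := 0 | iter i=2: | u := 0 | iter i=3: | u := 0 | iter i=4: | u := 0 | iter i=5: | u := 0 | u := 0 | result -6; compute2: v := 4 | (not (max(x, y) == (v * x))): true | v := 4 | (((y + -4) * max(x, x)) == (-4 * v)): false | v := 6 | u := 1 | u := 0 | iter i=1: | u := 0 | iter i=2: | u := 0 | iter i=3: | u := 0 | iter i=4: | u := 0 | iter i=5: | u := 0 | u := 0 | result -6; agreement on -6.
Checked all 48 inputs in the declared domain: the outputs agree on every one.
verdict: equivalent


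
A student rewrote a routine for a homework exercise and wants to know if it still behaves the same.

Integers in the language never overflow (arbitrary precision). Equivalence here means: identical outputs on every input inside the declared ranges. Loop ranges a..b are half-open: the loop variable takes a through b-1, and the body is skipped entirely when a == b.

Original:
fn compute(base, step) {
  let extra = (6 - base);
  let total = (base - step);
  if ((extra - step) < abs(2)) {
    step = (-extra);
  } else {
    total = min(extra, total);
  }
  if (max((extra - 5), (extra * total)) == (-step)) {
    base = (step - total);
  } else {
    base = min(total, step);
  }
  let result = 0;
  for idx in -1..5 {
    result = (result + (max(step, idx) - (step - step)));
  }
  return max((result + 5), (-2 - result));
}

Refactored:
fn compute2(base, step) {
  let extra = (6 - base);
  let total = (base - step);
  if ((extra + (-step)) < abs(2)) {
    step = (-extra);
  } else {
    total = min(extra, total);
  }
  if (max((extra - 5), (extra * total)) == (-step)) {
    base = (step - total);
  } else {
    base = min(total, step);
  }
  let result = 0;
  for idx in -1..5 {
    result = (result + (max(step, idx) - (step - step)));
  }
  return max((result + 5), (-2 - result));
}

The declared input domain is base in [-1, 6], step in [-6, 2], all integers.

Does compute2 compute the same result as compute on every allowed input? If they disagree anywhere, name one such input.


Differences: arithmetic usage differs — yet all 72 inputs agree.
verdict: equivalent


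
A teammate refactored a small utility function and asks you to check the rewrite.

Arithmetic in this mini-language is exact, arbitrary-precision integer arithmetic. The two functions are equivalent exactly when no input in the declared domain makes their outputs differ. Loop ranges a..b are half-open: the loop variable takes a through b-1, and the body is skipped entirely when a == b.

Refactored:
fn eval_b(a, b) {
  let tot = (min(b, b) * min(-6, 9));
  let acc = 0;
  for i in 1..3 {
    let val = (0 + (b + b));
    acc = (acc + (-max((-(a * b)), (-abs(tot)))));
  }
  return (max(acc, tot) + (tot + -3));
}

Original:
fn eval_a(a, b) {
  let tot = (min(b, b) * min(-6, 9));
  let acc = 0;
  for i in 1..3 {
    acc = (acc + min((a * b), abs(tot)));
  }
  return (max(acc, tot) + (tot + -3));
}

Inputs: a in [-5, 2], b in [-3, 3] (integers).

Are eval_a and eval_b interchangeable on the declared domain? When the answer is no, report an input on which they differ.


This is a faithful refactor — min/max/abs usage differs; statement counts differ; local variable names differ; constant usage differs; arithmetic usage differs, but the computed results match everywhere.
Tracing a=1, b=-1: eval_a: tot := 6 | acc := 0 | iter i=1: | acc := -1 | iter i=2: | acc := -2 | result 9 | eval_b: tot := 6 | acc := 0 | iter i=1: | val := -2 | acc := -1 | iter i=2: | val := -2 | acc := -2 | result 9 — matching result 9.
Every one of the 56 inputs gives matching results.
verdict: equivalent


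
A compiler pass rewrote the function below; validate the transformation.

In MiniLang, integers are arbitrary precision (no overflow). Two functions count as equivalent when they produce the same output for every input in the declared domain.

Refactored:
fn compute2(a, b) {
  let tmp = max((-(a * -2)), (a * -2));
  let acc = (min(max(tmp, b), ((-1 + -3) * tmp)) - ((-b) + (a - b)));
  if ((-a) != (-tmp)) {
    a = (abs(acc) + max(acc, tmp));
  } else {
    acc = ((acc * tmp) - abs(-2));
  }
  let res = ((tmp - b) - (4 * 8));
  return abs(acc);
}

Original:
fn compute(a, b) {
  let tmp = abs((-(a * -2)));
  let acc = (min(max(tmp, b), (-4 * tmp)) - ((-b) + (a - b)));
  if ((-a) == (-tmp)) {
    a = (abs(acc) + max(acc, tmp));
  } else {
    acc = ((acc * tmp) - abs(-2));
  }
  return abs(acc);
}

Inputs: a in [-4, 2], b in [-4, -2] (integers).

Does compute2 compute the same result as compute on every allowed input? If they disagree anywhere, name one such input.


Run the pair on a=-4, b=-4.
compute: tmp = 8; acc = -36; ((-a) == (-tmp)) -> false; acc = -290; return 290
compute2: tmp = 8; acc = -36; ((-a) != (-tmp)) -> true; a = 44; res = -20; return 36
290 against 36: the behavior changed.
verdict: not equivalent; witness: a=-4, b=-4


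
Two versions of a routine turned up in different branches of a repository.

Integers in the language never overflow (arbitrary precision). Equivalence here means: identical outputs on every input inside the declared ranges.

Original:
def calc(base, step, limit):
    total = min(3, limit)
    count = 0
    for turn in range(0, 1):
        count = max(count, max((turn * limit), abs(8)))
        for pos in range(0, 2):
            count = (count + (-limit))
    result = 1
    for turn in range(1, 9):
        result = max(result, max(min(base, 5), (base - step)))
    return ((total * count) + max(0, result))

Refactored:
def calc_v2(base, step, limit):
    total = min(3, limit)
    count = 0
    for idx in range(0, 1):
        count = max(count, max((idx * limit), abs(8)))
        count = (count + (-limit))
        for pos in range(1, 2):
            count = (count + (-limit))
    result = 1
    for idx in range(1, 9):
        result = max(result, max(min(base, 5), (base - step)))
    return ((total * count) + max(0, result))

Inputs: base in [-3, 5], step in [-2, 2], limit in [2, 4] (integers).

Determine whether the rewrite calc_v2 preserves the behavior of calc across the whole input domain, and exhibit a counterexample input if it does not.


The two are interchangeable: loop structure differs; local variable names differ; arithmetic usage differs; statement counts differ, and every declared input agrees.
Tracing base=5, step=0, limit=4: calc: total := 3 | count := 0 | iter turn=0: | count := 8 | iter pos=0: | count := 4 | iter pos=1: | count := 0 | result := 1 | iter turn=1: | result := 5 | iter turn=2: | result := 5 | iter turn=3: | result := 5 | iter turn=4: | result := 5 | iter turn=5: | result := 5 | iter turn=6: | result := 5 | iter turn=7: | result := 5 | iter turn=8: | result := 5 | result 5 | calc_v2: total := 3 | count := 0 | iter idx=0: | count := 8 | count := 4 | iter pos=1: | count := 0 | result := 1 | iter idx=1: | result := 5 | iter idx=2: | result := 5 | iter idx=3: | result := 5 | iter idx=4: | result := 5 | iter idx=5: | result := 5 | iter idx=6: | result := 5 | iter idx=7: | result := 5 | iter idx=8: | result := 5 | result 5 — matching result 5.
Every one of the 135 inputs gives matching results.
verdict: equivalent


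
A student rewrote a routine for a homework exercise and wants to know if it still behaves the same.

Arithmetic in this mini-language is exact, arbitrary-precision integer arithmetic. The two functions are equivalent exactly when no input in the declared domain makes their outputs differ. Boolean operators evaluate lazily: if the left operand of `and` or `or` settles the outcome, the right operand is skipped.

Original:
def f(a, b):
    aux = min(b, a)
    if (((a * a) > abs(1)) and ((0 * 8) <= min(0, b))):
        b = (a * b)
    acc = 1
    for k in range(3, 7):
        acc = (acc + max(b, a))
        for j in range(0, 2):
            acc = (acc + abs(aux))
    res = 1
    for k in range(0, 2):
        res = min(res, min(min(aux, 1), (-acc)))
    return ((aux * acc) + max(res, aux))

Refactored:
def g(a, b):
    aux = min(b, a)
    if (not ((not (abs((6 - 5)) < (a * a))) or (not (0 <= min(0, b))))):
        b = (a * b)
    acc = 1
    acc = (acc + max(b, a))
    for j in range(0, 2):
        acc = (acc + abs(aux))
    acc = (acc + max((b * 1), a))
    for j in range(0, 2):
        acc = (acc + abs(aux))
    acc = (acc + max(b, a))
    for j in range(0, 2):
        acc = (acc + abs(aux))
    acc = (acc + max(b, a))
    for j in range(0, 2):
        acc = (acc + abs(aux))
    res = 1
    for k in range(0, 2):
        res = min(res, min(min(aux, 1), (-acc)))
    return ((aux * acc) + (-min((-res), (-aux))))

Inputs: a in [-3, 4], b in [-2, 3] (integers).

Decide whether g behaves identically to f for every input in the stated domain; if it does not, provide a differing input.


This is a faithful refactor — min/max/abs usage differs, and loop structure differs, and arithmetic usage differs, and comparison usage differs, and boolean connective usage differs, and constant usage differs, and statement counts differ, but the computed results match everywhere.
Tracing a=2, b=3: f: aux becomes 2; next (((a * a) > abs(1)) and ((0 * 8) <= min(0, b))) evaluates to true; next b becomes 6; next acc becomes 1; next at k=3:; next acc becomes 7; next at j=0:; next acc becomes 9; next at j=1:; next acc becomes 11; next at k=4:; next acc becomes 17; next at j=0:; next acc becomes 19; next at j=1:; next acc becomes 21; next at k=5:; next acc becomes 27; next at j=0:; next acc becomes 29; next at j=1:; next acc becomes 31; next at k=6:; next acc becomes 37; next at j=0:; next acc becomes 39; next at j=1:; next acc becomes 41; next res becomes 1; next at k=0:; next res becomes -41; next at k=1:; next res becomes -41; next final value 84 | g: aux becomes 2; next (not ((not (abs((6 - 5)) < (a * a))) or (not (0 <= min(0, b))))) evaluates to true; next b becomes 6; next acc becomes 1; next acc becomes 7; next at j=0:; next acc becomes 9; next at j=1:; next acc becomes 11; next acc becomes 17; next at j=0:; next acc becomes 19; next at j=1:; next acc becomes 21; next acc becomes 27; next at j=0:; next acc becomes 29; next at j=1:; next acc becomes 31; next acc becomes 37; next at j=0:; next acc becomes 39; next at j=1:; next acc becomes 41; next res becomes 1; next at k=0:; next res becomes -41; next at k=1:; next res becomes -41; next final value 84 — matching result 84.
Checked all 48 inputs in the declared domain: the outputs agree on every one.
verdict: equivalent


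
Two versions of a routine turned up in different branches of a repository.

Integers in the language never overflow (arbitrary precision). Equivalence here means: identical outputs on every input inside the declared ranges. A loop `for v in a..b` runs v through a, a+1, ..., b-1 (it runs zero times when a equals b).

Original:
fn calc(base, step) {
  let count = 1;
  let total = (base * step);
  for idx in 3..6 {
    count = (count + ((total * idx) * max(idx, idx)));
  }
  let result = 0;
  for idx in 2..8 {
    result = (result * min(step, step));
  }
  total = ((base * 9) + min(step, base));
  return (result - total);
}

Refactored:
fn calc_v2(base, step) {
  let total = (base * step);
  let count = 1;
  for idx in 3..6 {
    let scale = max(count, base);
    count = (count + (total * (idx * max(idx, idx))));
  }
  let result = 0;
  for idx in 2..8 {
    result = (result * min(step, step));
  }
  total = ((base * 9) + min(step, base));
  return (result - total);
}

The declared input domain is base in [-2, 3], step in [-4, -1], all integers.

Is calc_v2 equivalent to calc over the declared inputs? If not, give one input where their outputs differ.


This is a faithful refactor — local variable names differ; and statement counts differ; and min/max/abs usage differs, but the computed results match everywhere.
As a probe, take base=3, step=-1: calc runs count := 1 | total := -3 | iter idx=3: | count := -26 | iter idx=4: | count := -74 | iter idx=5: | count := -149 | result := 0 | iter idx=2: | result := 0 | iter idx=3: | result := 0 | iter idx=4: | result := 0 | iter idx=5: | result := 0 | iter idx=6: | result := 0 | iter idx=7: | result := 0 | total := 26 | result -26; calc_v2 runs total := -3 | count := 1 | iter idx=3: | scale := 3 | count := -26 | iter idx=4: | scale := 3 | count := -74 | iter idx=5: | scale := 3 | count := -149 | result := 0 | iter idx=2: | result := 0 | iter idx=3: | result := 0 | iter idx=4: | result := 0 | iter idx=5: | result := 0 | iter idx=6: | result := 0 | iter idx=7: | result := 0 | total := 26 | result -26; both end at -26.
An exhaustive pass over the 24 declared inputs shows identical outputs.
verdict: equivalent


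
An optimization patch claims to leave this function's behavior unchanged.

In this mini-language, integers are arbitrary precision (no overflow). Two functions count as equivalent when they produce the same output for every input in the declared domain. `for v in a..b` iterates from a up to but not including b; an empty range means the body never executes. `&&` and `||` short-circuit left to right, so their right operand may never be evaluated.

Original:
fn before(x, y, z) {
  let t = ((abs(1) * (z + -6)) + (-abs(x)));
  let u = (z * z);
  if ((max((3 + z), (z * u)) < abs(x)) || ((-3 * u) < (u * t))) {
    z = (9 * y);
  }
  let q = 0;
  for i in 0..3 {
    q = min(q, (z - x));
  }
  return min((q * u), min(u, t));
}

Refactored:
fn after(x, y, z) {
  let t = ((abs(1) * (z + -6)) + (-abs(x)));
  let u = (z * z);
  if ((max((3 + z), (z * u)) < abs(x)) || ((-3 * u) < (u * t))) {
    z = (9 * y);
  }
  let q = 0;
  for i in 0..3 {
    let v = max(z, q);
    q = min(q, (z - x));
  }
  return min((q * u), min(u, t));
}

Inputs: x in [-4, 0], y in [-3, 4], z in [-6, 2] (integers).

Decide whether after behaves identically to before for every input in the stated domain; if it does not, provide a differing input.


The two are interchangeable: min/max/abs usage differs; also local variable names differ; also statement counts differ, and every declared input agrees.
Spot check at x=-4, y=2, z=-1 — before: t=-11, then u=1, then ((max((3 + z), (z * u)) < abs(x)) || ((-3 * u) < (u * t))) is true, then z=18, then q=0, then (i=0), then q=0, then (i=1), then q=0, then (i=2), then q=0, then returns -11. after: t=-11, then u=1, then ((max((3 + z), (z * u)) < abs(x)) || ((-3 * u) < (u * t))) is true, then z=18, then q=0, then (i=0), then v=18, then q=0, then (i=1), then v=18, then q=0, then (i=2), then v=18, then q=0, then returns -11. Both give -11.
Every one of the 360 inputs gives matching results.
verdict: equivalent


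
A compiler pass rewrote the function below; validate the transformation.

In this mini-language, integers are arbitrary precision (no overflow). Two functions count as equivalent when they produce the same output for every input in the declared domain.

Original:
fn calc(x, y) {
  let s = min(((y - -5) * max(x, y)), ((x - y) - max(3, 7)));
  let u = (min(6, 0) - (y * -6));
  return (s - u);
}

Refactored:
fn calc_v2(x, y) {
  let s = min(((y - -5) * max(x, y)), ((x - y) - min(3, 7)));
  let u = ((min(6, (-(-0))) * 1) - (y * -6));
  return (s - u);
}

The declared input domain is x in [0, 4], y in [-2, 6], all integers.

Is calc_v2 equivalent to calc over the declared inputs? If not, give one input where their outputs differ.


Not equivalent: x=0, y=-2 separates them (7 vs 11).
calc: s=-5, then u=-12, then returns 7
calc_v2: s=-1, then u=-12, then returns 11
verdict: not equivalent; witness: x=0, y=-2


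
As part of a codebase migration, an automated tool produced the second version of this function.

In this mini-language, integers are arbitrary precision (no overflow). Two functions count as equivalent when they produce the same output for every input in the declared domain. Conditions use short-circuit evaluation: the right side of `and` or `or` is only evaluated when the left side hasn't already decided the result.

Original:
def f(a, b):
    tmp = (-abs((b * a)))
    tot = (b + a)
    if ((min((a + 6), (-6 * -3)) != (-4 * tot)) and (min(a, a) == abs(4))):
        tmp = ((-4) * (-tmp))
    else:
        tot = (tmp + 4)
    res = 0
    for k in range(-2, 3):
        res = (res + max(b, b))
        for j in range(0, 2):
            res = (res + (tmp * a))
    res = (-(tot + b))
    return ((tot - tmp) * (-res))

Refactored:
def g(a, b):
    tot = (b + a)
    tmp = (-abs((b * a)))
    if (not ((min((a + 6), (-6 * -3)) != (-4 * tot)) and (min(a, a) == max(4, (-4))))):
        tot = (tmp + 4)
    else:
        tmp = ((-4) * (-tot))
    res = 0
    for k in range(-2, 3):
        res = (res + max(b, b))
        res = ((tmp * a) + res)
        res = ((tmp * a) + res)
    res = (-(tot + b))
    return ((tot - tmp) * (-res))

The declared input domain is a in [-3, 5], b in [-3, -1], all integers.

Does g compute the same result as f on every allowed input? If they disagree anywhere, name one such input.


On input a=4, b=-3, f returns -98 while g returns 6.
verdict: not equivalent; witness: a=4, b=-3


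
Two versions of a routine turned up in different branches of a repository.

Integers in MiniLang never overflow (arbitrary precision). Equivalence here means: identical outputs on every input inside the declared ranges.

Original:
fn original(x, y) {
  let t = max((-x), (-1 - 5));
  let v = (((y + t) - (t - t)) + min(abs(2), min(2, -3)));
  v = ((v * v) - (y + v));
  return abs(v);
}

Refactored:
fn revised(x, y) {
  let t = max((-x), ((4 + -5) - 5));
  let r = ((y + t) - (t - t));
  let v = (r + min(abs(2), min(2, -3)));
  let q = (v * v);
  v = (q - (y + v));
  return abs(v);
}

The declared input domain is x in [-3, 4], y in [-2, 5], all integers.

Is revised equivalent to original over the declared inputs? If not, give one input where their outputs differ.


Side by side, the visible changes include: local variable names differ; and constant usage differs; and statement counts differ; and arithmetic usage differs.
One worked example (x=-3, y=5) — original: t := 3 | v := 5 | v := 15 | result 15; revised: t := 3 | r := 8 | v := 5 | q := 25 | v := 15 | result 15; agreement on 15.
Across all 64 domain points the two functions coincide.
verdict: equivalent
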